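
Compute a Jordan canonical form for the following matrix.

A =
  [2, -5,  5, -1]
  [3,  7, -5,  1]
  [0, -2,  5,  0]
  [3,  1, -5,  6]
J_3(5) ⊕ J_1(5)

The characteristic polynomial is
  det(x·I − A) = x^4 - 20*x^3 + 150*x^2 - 500*x + 625 = (x - 5)^4

Eigenvalues and multiplicities (the geometric multiplicity of λ is n − rank(A − λI), which equals the number of Jordan blocks for λ):
  λ = 5: algebraic multiplicity = 4, geometric multiplicity = 2

Determining the block sizes for each eigenvalue:
  λ = 5: with am = 4 and gm = 2, the partition is not yet determined (e.g. several partitions of 4 into 2 parts exist). Let N = A − (5)·I. Computing rank(N^1) = 2, rank(N^2) = 1, rank(N^3) = 0; the number of blocks of size ≥ j is rank(N^{j−1}) − rank(N^j), giving [2, 1, 1]. So we have 1 block(s) of size 3, 1 block(s) of size 1 → block sizes [3, 1]

Assembling the blocks gives a Jordan form
J =
  [5, 1, 0, 0]
  [0, 5, 1, 0]
  [0, 0, 5, 0]
  [0, 0, 0, 5]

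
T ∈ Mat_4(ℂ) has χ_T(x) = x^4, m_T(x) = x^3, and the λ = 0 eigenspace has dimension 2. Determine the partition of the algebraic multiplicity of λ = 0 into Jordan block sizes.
Block sizes for λ = 0: [3, 1]

Step 1 — from the characteristic polynomial, algebraic multiplicity of λ = 0 is 4. From dim ker(T − (0)·I) = 2, there are exactly 2 Jordan blocks for λ = 0.
Step 2 — from the minimal polynomial, the factor (x − 0)^3 tells us the largest block for λ = 0 has size 3.
Step 3 — with total size 4, 2 blocks, and largest block 3, the block sizes (in nonincreasing order) are [3, 1].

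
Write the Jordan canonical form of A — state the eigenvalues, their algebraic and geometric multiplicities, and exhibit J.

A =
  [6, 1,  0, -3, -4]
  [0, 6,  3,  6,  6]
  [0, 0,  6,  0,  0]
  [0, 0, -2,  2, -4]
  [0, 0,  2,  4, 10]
J_3(6) ⊕ J_1(6) ⊕ J_1(6)

The characteristic polynomial is
  det(x·I − A) = x^5 - 30*x^4 + 360*x^3 - 2160*x^2 + 6480*x - 7776 = (x - 6)^5

Eigenvalues and multiplicities (the geometric multiplicity of λ is n − rank(A − λI), which equals the number of Jordan blocks for λ):
  λ = 6: algebraic multiplicity = 5, geometric multiplicity = 3

Determining the block sizes for each eigenvalue:
  λ = 6: with am = 5 and gm = 3, the partition is not yet determined (e.g. several partitions of 5 into 3 parts exist). Let N = A − (6)·I. Computing rank(N^1) = 2, rank(N^2) = 1, rank(N^3) = 0; the number of blocks of size ≥ j is rank(N^{j−1}) − rank(N^j), giving [3, 1, 1]. So we have 1 block(s) of size 3, 2 block(s) of size 1 → block sizes [3, 1, 1]

Assembling the blocks gives a Jordan form
J =
  [6, 1, 0, 0, 0]
  [0, 6, 1, 0, 0]
  [0, 0, 6, 0, 0]
  [0, 0, 0, 6, 0]
  [0, 0, 0, 0, 6]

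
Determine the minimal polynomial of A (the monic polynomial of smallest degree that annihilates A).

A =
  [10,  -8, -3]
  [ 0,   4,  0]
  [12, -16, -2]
x^2 - 8*x + 16

The characteristic polynomial is χ_A(x) = (x - 4)^3, so the eigenvalues are known. The minimal polynomial is
  m_A(x) = Π_λ (x − λ)^{k_λ}
where k_λ is the size of the *largest* Jordan block for λ (equivalently, the smallest k with (A − λI)^k v = 0 for every generalised eigenvector v of λ).

  λ = 4: largest Jordan block has size 2, contributing (x − 4)^2

So m_A(x) = (x - 4)^2 = x^2 - 8*x + 16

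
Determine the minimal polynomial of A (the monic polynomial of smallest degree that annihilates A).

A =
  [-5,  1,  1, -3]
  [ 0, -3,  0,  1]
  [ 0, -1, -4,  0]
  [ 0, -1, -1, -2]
x^4 + 14*x^3 + 72*x^2 + 162*x + 135

The characteristic polynomial is χ_A(x) = (x + 3)^3*(x + 5), so the eigenvalues are known. The minimal polynomial is
  m_A(x) = Π_λ (x − λ)^{k_λ}
where k_λ is the size of the *largest* Jordan block for λ (equivalently, the smallest k with (A − λI)^k v = 0 for every generalised eigenvector v of λ).

  λ = -5: largest Jordan block has size 1, contributing (x + 5)
  λ = -3: largest Jordan block has size 3, contributing (x + 3)^3

So m_A(x) = (x + 3)^3*(x + 5) = x^4 + 14*x^3 + 72*x^2 + 162*x + 135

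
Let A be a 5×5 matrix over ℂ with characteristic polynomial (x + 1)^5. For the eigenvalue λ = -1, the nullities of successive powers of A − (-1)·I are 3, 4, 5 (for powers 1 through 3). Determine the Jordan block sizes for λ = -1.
Block sizes for λ = -1: [3, 1, 1]

From the dimensions of kernels of powers, the number of Jordan blocks of size at least j is d_j − d_{j−1} where d_j = dim ker(N^j) (with d_0 = 0). Computing the differences gives [3, 1, 1].
The number of blocks of size exactly k is (#blocks of size ≥ k) − (#blocks of size ≥ k + 1), so the partition is: 2 block(s) of size 1, 1 block(s) of size 3.
In nonincreasing order the block sizes are [3, 1, 1].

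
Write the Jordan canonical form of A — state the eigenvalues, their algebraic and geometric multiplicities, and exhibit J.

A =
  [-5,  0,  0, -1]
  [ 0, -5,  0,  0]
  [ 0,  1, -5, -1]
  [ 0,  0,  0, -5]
J_2(-5) ⊕ J_2(-5)

The characteristic polynomial is
  det(x·I − A) = x^4 + 20*x^3 + 150*x^2 + 500*x + 625 = (x + 5)^4

Eigenvalues and multiplicities (the geometric multiplicity of λ is n − rank(A − λI), which equals the number of Jordan blocks for λ):
  λ = -5: algebraic multiplicity = 4, geometric multiplicity = 2

Determining the block sizes for each eigenvalue:
  λ = -5: with am = 4 and gm = 2, the partition is not yet determined (e.g. several partitions of 4 into 2 parts exist). Let N = A − (-5)·I. Computing rank(N^1) = 2, rank(N^2) = 0; the number of blocks of size ≥ j is rank(N^{j−1}) − rank(N^j), giving [2, 2]. So we have 2 block(s) of size 2 → block sizes [2, 2]

Assembling the blocks gives a Jordan form
J =
  [-5,  1,  0,  0]
  [ 0, -5,  0,  0]
  [ 0,  0, -5,  1]
  [ 0,  0,  0, -5]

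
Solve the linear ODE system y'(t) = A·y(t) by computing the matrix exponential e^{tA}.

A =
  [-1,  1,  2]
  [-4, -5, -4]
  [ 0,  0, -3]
e^{tA} =
  [2*t*exp(-3*t) + exp(-3*t), t*exp(-3*t), 2*t*exp(-3*t)]
  [-4*t*exp(-3*t), -2*t*exp(-3*t) + exp(-3*t), -4*t*exp(-3*t)]
  [0, 0, exp(-3*t)]

Strategy: write A = P · J · P⁻¹ where J is a Jordan canonical form, so e^{tA} = P · e^{tJ} · P⁻¹, and e^{tJ} can be computed block-by-block.

A has Jordan form
J =
  [-3,  1,  0]
  [ 0, -3,  0]
  [ 0,  0, -3]
(up to reordering of blocks).

Per-block formulas:
  For a 1×1 block at λ = -3: exp(t · [-3]) = [e^(-3t)].
  For a 2×2 Jordan block J_2(-3): exp(t · J_2(-3)) = e^(-3t)·(I + t·N), where N is the 2×2 nilpotent shift.

After assembling e^{tJ} and conjugating by P, we get:

e^{tA} =
  [2*t*exp(-3*t) + exp(-3*t), t*exp(-3*t), 2*t*exp(-3*t)]
  [-4*t*exp(-3*t), -2*t*exp(-3*t) + exp(-3*t), -4*t*exp(-3*t)]
  [0, 0, exp(-3*t)]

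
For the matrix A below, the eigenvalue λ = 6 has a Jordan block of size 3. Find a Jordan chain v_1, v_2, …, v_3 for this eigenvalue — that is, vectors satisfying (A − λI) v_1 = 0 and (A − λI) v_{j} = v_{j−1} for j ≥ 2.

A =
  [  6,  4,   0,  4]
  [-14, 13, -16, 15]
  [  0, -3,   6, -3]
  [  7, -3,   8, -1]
A Jordan chain for λ = 6 of length 3:
v_1 = (-28, 7, 21, -7)ᵀ
v_2 = (0, -14, 0, 7)ᵀ
v_3 = (1, 0, 0, 0)ᵀ

Let N = A − (6)·I. We want v_3 with N^3 v_3 = 0 but N^2 v_3 ≠ 0; then v_{j-1} := N · v_j for j = 3, …, 2.

Pick v_3 = (1, 0, 0, 0)ᵀ.
Then v_2 = N · v_3 = (0, -14, 0, 7)ᵀ.
Then v_1 = N · v_2 = (-28, 7, 21, -7)ᵀ.

Sanity check: (A − (6)·I) v_1 = (0, 0, 0, 0)ᵀ = 0. ✓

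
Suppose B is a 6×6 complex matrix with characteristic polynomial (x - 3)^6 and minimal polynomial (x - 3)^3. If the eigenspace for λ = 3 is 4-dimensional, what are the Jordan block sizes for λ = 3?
Block sizes for λ = 3: [3, 1, 1, 1]

Step 1 — from the characteristic polynomial, algebraic multiplicity of λ = 3 is 6. From dim ker(B − (3)·I) = 4, there are exactly 4 Jordan blocks for λ = 3.
Step 2 — from the minimal polynomial, the factor (x − 3)^3 tells us the largest block for λ = 3 has size 3.
Step 3 — with total size 6, 4 blocks, and largest block 3, the block sizes (in nonincreasing order) are [3, 1, 1, 1].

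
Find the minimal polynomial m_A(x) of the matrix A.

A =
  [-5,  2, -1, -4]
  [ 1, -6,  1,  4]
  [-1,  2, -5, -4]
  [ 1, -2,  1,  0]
x^2 + 8*x + 16

The characteristic polynomial is χ_A(x) = (x + 4)^4, so the eigenvalues are known. The minimal polynomial is
  m_A(x) = Π_λ (x − λ)^{k_λ}
where k_λ is the size of the *largest* Jordan block for λ (equivalently, the smallest k with (A − λI)^k v = 0 for every generalised eigenvector v of λ).

  λ = -4: largest Jordan block has size 2, contributing (x + 4)^2

So m_A(x) = (x + 4)^2 = x^2 + 8*x + 16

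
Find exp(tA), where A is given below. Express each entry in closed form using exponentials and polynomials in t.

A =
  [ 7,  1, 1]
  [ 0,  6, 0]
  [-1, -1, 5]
e^{tA} =
  [t*exp(6*t) + exp(6*t), t*exp(6*t), t*exp(6*t)]
  [0, exp(6*t), 0]
  [-t*exp(6*t), -t*exp(6*t), -t*exp(6*t) + exp(6*t)]

Strategy: write A = P · J · P⁻¹ where J is a Jordan canonical form, so e^{tA} = P · e^{tJ} · P⁻¹, and e^{tJ} can be computed block-by-block.

A has Jordan form
J =
  [6, 1, 0]
  [0, 6, 0]
  [0, 0, 6]
(up to reordering of blocks).

Per-block formulas:
  For a 2×2 Jordan block J_2(6): exp(t · J_2(6)) = e^(6t)·(I + t·N), where N is the 2×2 nilpotent shift.
  For a 1×1 block at λ = 6: exp(t · [6]) = [e^(6t)].

After assembling e^{tJ} and conjugating by P, we get:

e^{tA} =
  [t*exp(6*t) + exp(6*t), t*exp(6*t), t*exp(6*t)]
  [0, exp(6*t), 0]
  [-t*exp(6*t), -t*exp(6*t), -t*exp(6*t) + exp(6*t)]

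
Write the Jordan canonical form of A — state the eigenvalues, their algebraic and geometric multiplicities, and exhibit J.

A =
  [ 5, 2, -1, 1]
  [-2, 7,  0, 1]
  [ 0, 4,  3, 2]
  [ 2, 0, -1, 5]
J_3(5) ⊕ J_1(5)

The characteristic polynomial is
  det(x·I − A) = x^4 - 20*x^3 + 150*x^2 - 500*x + 625 = (x - 5)^4

Eigenvalues and multiplicities (the geometric multiplicity of λ is n − rank(A − λI), which equals the number of Jordan blocks for λ):
  λ = 5: algebraic multiplicity = 4, geometric multiplicity = 2

Determining the block sizes for each eigenvalue:
  λ = 5: with am = 4 and gm = 2, the partition is not yet determined (e.g. several partitions of 4 into 2 parts exist). Let N = A − (5)·I. Computing rank(N^1) = 2, rank(N^2) = 1, rank(N^3) = 0; the number of blocks of size ≥ j is rank(N^{j−1}) − rank(N^j), giving [2, 1, 1]. So we have 1 block(s) of size 3, 1 block(s) of size 1 → block sizes [3, 1]

Assembling the blocks gives a Jordan form
J =
  [5, 1, 0, 0]
  [0, 5, 1, 0]
  [0, 0, 5, 0]
  [0, 0, 0, 5]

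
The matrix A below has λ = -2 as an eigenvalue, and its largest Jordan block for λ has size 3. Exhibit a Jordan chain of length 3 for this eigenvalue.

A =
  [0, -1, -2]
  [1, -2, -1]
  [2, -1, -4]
A Jordan chain for λ = -2 of length 3:
v_1 = (-1, 0, -1)ᵀ
v_2 = (2, 1, 2)ᵀ
v_3 = (1, 0, 0)ᵀ

Let N = A − (-2)·I. We want v_3 with N^3 v_3 = 0 but N^2 v_3 ≠ 0; then v_{j-1} := N · v_j for j = 3, …, 2.

Pick v_3 = (1, 0, 0)ᵀ.
Then v_2 = N · v_3 = (2, 1, 2)ᵀ.
Then v_1 = N · v_2 = (-1, 0, -1)ᵀ.

Sanity check: (A − (-2)·I) v_1 = (0, 0, 0)ᵀ = 0. ✓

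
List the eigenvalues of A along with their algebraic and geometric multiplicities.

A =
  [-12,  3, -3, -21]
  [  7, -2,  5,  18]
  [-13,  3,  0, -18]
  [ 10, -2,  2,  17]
λ = -2: alg = 1, geom = 1; λ = -1: alg = 1, geom = 1; λ = 3: alg = 2, geom = 1

Step 1 — factor the characteristic polynomial to read off the algebraic multiplicities:
  χ_A(x) = (x - 3)^2*(x + 1)*(x + 2)

Step 2 — compute geometric multiplicities via the rank-nullity identity g(λ) = n − rank(A − λI):
  rank(A − (-2)·I) = 3, so dim ker(A − (-2)·I) = n − 3 = 1
  rank(A − (-1)·I) = 3, so dim ker(A − (-1)·I) = n − 3 = 1
  rank(A − (3)·I) = 3, so dim ker(A − (3)·I) = n − 3 = 1

Summary:
  λ = -2: algebraic multiplicity = 1, geometric multiplicity = 1
  λ = -1: algebraic multiplicity = 1, geometric multiplicity = 1
  λ = 3: algebraic multiplicity = 2, geometric multiplicity = 1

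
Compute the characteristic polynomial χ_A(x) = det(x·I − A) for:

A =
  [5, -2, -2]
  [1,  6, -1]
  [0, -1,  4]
x^3 - 15*x^2 + 75*x - 125

Expanding det(x·I − A) (e.g. by cofactor expansion or by noting that A is similar to its Jordan form J, which has the same characteristic polynomial as A) gives
  χ_A(x) = x^3 - 15*x^2 + 75*x - 125
which factors as (x - 5)^3. The eigenvalues (with algebraic multiplicities) are λ = 5 with multiplicity 3.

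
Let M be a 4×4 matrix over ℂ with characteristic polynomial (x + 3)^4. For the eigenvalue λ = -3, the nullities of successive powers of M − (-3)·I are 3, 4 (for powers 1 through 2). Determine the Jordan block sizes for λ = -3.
Block sizes for λ = -3: [2, 1, 1]

From the dimensions of kernels of powers, the number of Jordan blocks of size at least j is d_j − d_{j−1} where d_j = dim ker(N^j) (with d_0 = 0). Computing the differences gives [3, 1].
The number of blocks of size exactly k is (#blocks of size ≥ k) − (#blocks of size ≥ k + 1), so the partition is: 2 block(s) of size 1, 1 block(s) of size 2.
In nonincreasing order the block sizes are [2, 1, 1].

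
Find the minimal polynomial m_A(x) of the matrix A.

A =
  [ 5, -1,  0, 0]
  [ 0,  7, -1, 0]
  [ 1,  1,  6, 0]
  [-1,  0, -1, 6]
x^3 - 18*x^2 + 108*x - 216

The characteristic polynomial is χ_A(x) = (x - 6)^4, so the eigenvalues are known. The minimal polynomial is
  m_A(x) = Π_λ (x − λ)^{k_λ}
where k_λ is the size of the *largest* Jordan block for λ (equivalently, the smallest k with (A − λI)^k v = 0 for every generalised eigenvector v of λ).

  λ = 6: largest Jordan block has size 3, contributing (x − 6)^3

So m_A(x) = (x - 6)^3 = x^3 - 18*x^2 + 108*x - 216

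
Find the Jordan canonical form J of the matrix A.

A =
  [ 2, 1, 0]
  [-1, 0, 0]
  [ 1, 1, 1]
J_2(1) ⊕ J_1(1)

The characteristic polynomial is
  det(x·I − A) = x^3 - 3*x^2 + 3*x - 1 = (x - 1)^3

Eigenvalues and multiplicities (the geometric multiplicity of λ is n − rank(A − λI), which equals the number of Jordan blocks for λ):
  λ = 1: algebraic multiplicity = 3, geometric multiplicity = 2

Determining the block sizes for each eigenvalue:
  λ = 1: 2 blocks summing to 3 forces exactly one block of size 2 and the rest size 1 → block sizes [2, 1]

Assembling the blocks gives a Jordan form
J =
  [1, 1, 0]
  [0, 1, 0]
  [0, 0, 1]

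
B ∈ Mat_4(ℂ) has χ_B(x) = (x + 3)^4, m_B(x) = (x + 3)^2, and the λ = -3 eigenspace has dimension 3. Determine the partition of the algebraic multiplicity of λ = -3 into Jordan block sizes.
Block sizes for λ = -3: [2, 1, 1]

Step 1 — from the characteristic polynomial, algebraic multiplicity of λ = -3 is 4. From dim ker(B − (-3)·I) = 3, there are exactly 3 Jordan blocks for λ = -3.
Step 2 — from the minimal polynomial, the factor (x + 3)^2 tells us the largest block for λ = -3 has size 2.
Step 3 — with total size 4, 3 blocks, and largest block 2, the block sizes (in nonincreasing order) are [2, 1, 1].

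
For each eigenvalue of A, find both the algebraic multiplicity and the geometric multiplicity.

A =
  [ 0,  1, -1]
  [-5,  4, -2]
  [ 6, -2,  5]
λ = 3: alg = 3, geom = 1

Step 1 — factor the characteristic polynomial to read off the algebraic multiplicities:
  χ_A(x) = (x - 3)^3

Step 2 — compute geometric multiplicities via the rank-nullity identity g(λ) = n − rank(A − λI):
  rank(A − (3)·I) = 2, so dim ker(A − (3)·I) = n − 2 = 1

Summary:
  λ = 3: algebraic multiplicity = 3, geometric multiplicity = 1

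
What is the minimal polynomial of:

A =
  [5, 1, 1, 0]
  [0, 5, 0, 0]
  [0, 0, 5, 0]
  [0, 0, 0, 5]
x^2 - 10*x + 25

The characteristic polynomial is χ_A(x) = (x - 5)^4, so the eigenvalues are known. The minimal polynomial is
  m_A(x) = Π_λ (x − λ)^{k_λ}
where k_λ is the size of the *largest* Jordan block for λ (equivalently, the smallest k with (A − λI)^k v = 0 for every generalised eigenvector v of λ).

  λ = 5: largest Jordan block has size 2, contributing (x − 5)^2

So m_A(x) = (x - 5)^2 = x^2 - 10*x + 25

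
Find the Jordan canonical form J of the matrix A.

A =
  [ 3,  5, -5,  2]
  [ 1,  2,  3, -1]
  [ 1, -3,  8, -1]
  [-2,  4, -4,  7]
J_3(5) ⊕ J_1(5)

The characteristic polynomial is
  det(x·I − A) = x^4 - 20*x^3 + 150*x^2 - 500*x + 625 = (x - 5)^4

Eigenvalues and multiplicities (the geometric multiplicity of λ is n − rank(A − λI), which equals the number of Jordan blocks for λ):
  λ = 5: algebraic multiplicity = 4, geometric multiplicity = 2

Determining the block sizes for each eigenvalue:
  λ = 5: with am = 4 and gm = 2, the partition is not yet determined (e.g. several partitions of 4 into 2 parts exist). Let N = A − (5)·I. Computing rank(N^1) = 2, rank(N^2) = 1, rank(N^3) = 0; the number of blocks of size ≥ j is rank(N^{j−1}) − rank(N^j), giving [2, 1, 1]. So we have 1 block(s) of size 3, 1 block(s) of size 1 → block sizes [3, 1]

Assembling the blocks gives a Jordan form
J =
  [5, 1, 0, 0]
  [0, 5, 1, 0]
  [0, 0, 5, 0]
  [0, 0, 0, 5]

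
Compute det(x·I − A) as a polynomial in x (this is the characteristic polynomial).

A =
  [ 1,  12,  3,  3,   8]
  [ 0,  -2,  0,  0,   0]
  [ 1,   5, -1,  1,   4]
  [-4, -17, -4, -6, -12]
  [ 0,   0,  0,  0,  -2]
x^5 + 10*x^4 + 40*x^3 + 80*x^2 + 80*x + 32

Expanding det(x·I − A) (e.g. by cofactor expansion or by noting that A is similar to its Jordan form J, which has the same characteristic polynomial as A) gives
  χ_A(x) = x^5 + 10*x^4 + 40*x^3 + 80*x^2 + 80*x + 32
which factors as (x + 2)^5. The eigenvalues (with algebraic multiplicities) are λ = -2 with multiplicity 5.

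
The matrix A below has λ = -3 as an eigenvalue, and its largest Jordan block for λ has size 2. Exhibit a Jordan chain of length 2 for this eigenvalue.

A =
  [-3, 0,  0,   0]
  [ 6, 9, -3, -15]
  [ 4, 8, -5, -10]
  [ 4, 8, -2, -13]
A Jordan chain for λ = -3 of length 2:
v_1 = (0, 6, 4, 4)ᵀ
v_2 = (1, 0, 0, 0)ᵀ

Let N = A − (-3)·I. We want v_2 with N^2 v_2 = 0 but N^1 v_2 ≠ 0; then v_{j-1} := N · v_j for j = 2, …, 2.

Pick v_2 = (1, 0, 0, 0)ᵀ.
Then v_1 = N · v_2 = (0, 6, 4, 4)ᵀ.

Sanity check: (A − (-3)·I) v_1 = (0, 0, 0, 0)ᵀ = 0. ✓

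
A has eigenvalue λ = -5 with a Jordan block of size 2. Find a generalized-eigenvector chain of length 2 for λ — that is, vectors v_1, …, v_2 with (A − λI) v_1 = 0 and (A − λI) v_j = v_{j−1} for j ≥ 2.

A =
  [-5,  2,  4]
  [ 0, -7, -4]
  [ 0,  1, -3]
A Jordan chain for λ = -5 of length 2:
v_1 = (2, -2, 1)ᵀ
v_2 = (0, 1, 0)ᵀ

Let N = A − (-5)·I. We want v_2 with N^2 v_2 = 0 but N^1 v_2 ≠ 0; then v_{j-1} := N · v_j for j = 2, …, 2.

Pick v_2 = (0, 1, 0)ᵀ.
Then v_1 = N · v_2 = (2, -2, 1)ᵀ.

Sanity check: (A − (-5)·I) v_1 = (0, 0, 0)ᵀ = 0. ✓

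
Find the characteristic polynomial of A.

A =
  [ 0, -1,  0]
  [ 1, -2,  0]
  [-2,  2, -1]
x^3 + 3*x^2 + 3*x + 1

Expanding det(x·I − A) (e.g. by cofactor expansion or by noting that A is similar to its Jordan form J, which has the same characteristic polynomial as A) gives
  χ_A(x) = x^3 + 3*x^2 + 3*x + 1
which factors as (x + 1)^3. The eigenvalues (with algebraic multiplicities) are λ = -1 with multiplicity 3.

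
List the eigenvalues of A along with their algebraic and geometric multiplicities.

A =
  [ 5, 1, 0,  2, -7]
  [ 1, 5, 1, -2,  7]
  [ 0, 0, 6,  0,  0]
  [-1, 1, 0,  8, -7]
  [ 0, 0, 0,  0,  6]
λ = 6: alg = 5, geom = 3

Step 1 — factor the characteristic polynomial to read off the algebraic multiplicities:
  χ_A(x) = (x - 6)^5

Step 2 — compute geometric multiplicities via the rank-nullity identity g(λ) = n − rank(A − λI):
  rank(A − (6)·I) = 2, so dim ker(A − (6)·I) = n − 2 = 3

Summary:
  λ = 6: algebraic multiplicity = 5, geometric multiplicity = 3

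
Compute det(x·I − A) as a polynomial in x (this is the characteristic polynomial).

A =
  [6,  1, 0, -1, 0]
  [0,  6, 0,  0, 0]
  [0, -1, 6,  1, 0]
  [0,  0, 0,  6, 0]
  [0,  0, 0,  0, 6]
x^5 - 30*x^4 + 360*x^3 - 2160*x^2 + 6480*x - 7776

Expanding det(x·I − A) (e.g. by cofactor expansion or by noting that A is similar to its Jordan form J, which has the same characteristic polynomial as A) gives
  χ_A(x) = x^5 - 30*x^4 + 360*x^3 - 2160*x^2 + 6480*x - 7776
which factors as (x - 6)^5. The eigenvalues (with algebraic multiplicities) are λ = 6 with multiplicity 5.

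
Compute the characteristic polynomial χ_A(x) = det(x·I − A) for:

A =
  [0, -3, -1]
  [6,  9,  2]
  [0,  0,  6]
x^3 - 15*x^2 + 72*x - 108

Expanding det(x·I − A) (e.g. by cofactor expansion or by noting that A is similar to its Jordan form J, which has the same characteristic polynomial as A) gives
  χ_A(x) = x^3 - 15*x^2 + 72*x - 108
which factors as (x - 6)^2*(x - 3). The eigenvalues (with algebraic multiplicities) are λ = 3 with multiplicity 1, λ = 6 with multiplicity 2.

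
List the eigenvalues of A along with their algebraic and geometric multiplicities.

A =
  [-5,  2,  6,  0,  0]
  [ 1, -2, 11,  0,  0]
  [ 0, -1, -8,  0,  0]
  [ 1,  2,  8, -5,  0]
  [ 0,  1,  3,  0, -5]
λ = -5: alg = 5, geom = 3

Step 1 — factor the characteristic polynomial to read off the algebraic multiplicities:
  χ_A(x) = (x + 5)^5

Step 2 — compute geometric multiplicities via the rank-nullity identity g(λ) = n − rank(A − λI):
  rank(A − (-5)·I) = 2, so dim ker(A − (-5)·I) = n − 2 = 3

Summary:
  λ = -5: algebraic multiplicity = 5, geometric multiplicity = 3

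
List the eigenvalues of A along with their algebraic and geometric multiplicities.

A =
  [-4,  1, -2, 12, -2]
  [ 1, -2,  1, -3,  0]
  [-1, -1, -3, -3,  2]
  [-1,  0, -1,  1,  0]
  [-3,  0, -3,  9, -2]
λ = -2: alg = 5, geom = 3

Step 1 — factor the characteristic polynomial to read off the algebraic multiplicities:
  χ_A(x) = (x + 2)^5

Step 2 — compute geometric multiplicities via the rank-nullity identity g(λ) = n − rank(A − λI):
  rank(A − (-2)·I) = 2, so dim ker(A − (-2)·I) = n − 2 = 3

Summary:
  λ = -2: algebraic multiplicity = 5, geometric multiplicity = 3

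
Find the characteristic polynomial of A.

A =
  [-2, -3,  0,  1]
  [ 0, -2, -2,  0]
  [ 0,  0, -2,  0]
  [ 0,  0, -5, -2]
x^4 + 8*x^3 + 24*x^2 + 32*x + 16

Expanding det(x·I − A) (e.g. by cofactor expansion or by noting that A is similar to its Jordan form J, which has the same characteristic polynomial as A) gives
  χ_A(x) = x^4 + 8*x^3 + 24*x^2 + 32*x + 16
which factors as (x + 2)^4. The eigenvalues (with algebraic multiplicities) are λ = -2 with multiplicity 4.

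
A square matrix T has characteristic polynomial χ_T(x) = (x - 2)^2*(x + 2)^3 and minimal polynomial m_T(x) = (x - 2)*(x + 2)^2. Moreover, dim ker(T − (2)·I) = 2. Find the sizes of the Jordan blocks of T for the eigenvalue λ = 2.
Block sizes for λ = 2: [1, 1]

Step 1 — from the characteristic polynomial, algebraic multiplicity of λ = 2 is 2. From dim ker(T − (2)·I) = 2, there are exactly 2 Jordan blocks for λ = 2.
Step 2 — from the minimal polynomial, the factor (x − 2) tells us the largest block for λ = 2 has size 1.
Step 3 — with total size 2, 2 blocks, and largest block 1, the block sizes (in nonincreasing order) are [1, 1].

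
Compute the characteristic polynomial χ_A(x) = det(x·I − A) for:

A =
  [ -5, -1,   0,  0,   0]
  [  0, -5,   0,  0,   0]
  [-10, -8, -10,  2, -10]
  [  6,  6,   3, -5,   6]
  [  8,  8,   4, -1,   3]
x^5 + 22*x^4 + 190*x^3 + 800*x^2 + 1625*x + 1250

Expanding det(x·I − A) (e.g. by cofactor expansion or by noting that A is similar to its Jordan form J, which has the same characteristic polynomial as A) gives
  χ_A(x) = x^5 + 22*x^4 + 190*x^3 + 800*x^2 + 1625*x + 1250
which factors as (x + 2)*(x + 5)^4. The eigenvalues (with algebraic multiplicities) are λ = -5 with multiplicity 4, λ = -2 with multiplicity 1.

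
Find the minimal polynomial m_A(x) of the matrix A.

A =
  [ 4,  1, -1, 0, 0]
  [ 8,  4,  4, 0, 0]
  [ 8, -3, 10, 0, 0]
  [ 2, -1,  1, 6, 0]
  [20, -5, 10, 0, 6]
x^3 - 18*x^2 + 108*x - 216

The characteristic polynomial is χ_A(x) = (x - 6)^5, so the eigenvalues are known. The minimal polynomial is
  m_A(x) = Π_λ (x − λ)^{k_λ}
where k_λ is the size of the *largest* Jordan block for λ (equivalently, the smallest k with (A − λI)^k v = 0 for every generalised eigenvector v of λ).

  λ = 6: largest Jordan block has size 3, contributing (x − 6)^3

So m_A(x) = (x - 6)^3 = x^3 - 18*x^2 + 108*x - 216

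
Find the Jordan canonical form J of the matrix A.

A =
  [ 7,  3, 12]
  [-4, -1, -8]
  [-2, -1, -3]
J_2(1) ⊕ J_1(1)

The characteristic polynomial is
  det(x·I − A) = x^3 - 3*x^2 + 3*x - 1 = (x - 1)^3

Eigenvalues and multiplicities (the geometric multiplicity of λ is n − rank(A − λI), which equals the number of Jordan blocks for λ):
  λ = 1: algebraic multiplicity = 3, geometric multiplicity = 2

Determining the block sizes for each eigenvalue:
  λ = 1: 2 blocks summing to 3 forces exactly one block of size 2 and the rest size 1 → block sizes [2, 1]

Assembling the blocks gives a Jordan form
J =
  [1, 1, 0]
  [0, 1, 0]
  [0, 0, 1]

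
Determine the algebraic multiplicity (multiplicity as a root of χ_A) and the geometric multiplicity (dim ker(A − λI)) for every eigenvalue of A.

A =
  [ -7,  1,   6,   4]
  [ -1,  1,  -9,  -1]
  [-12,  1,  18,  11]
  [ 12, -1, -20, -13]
λ = -2: alg = 3, geom = 1; λ = 5: alg = 1, geom = 1

Step 1 — factor the characteristic polynomial to read off the algebraic multiplicities:
  χ_A(x) = (x - 5)*(x + 2)^3

Step 2 — compute geometric multiplicities via the rank-nullity identity g(λ) = n − rank(A − λI):
  rank(A − (-2)·I) = 3, so dim ker(A − (-2)·I) = n − 3 = 1
  rank(A − (5)·I) = 3, so dim ker(A − (5)·I) = n − 3 = 1

Summary:
  λ = -2: algebraic multiplicity = 3, geometric multiplicity = 1
  λ = 5: algebraic multiplicity = 1, geometric multiplicity = 1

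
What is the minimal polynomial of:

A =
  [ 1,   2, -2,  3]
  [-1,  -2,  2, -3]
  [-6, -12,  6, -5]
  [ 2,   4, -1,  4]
x^4 - 9*x^3 + 27*x^2 - 27*x

The characteristic polynomial is χ_A(x) = x*(x - 3)^3, so the eigenvalues are known. The minimal polynomial is
  m_A(x) = Π_λ (x − λ)^{k_λ}
where k_λ is the size of the *largest* Jordan block for λ (equivalently, the smallest k with (A − λI)^k v = 0 for every generalised eigenvector v of λ).

  λ = 0: largest Jordan block has size 1, contributing (x − 0)
  λ = 3: largest Jordan block has size 3, contributing (x − 3)^3

So m_A(x) = x*(x - 3)^3 = x^4 - 9*x^3 + 27*x^2 - 27*x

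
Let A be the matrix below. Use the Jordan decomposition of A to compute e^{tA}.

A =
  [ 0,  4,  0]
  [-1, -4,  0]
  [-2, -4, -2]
e^{tA} =
  [2*t*exp(-2*t) + exp(-2*t), 4*t*exp(-2*t), 0]
  [-t*exp(-2*t), -2*t*exp(-2*t) + exp(-2*t), 0]
  [-2*t*exp(-2*t), -4*t*exp(-2*t), exp(-2*t)]

Strategy: write A = P · J · P⁻¹ where J is a Jordan canonical form, so e^{tA} = P · e^{tJ} · P⁻¹, and e^{tJ} can be computed block-by-block.

A has Jordan form
J =
  [-2,  1,  0]
  [ 0, -2,  0]
  [ 0,  0, -2]
(up to reordering of blocks).

Per-block formulas:
  For a 2×2 Jordan block J_2(-2): exp(t · J_2(-2)) = e^(-2t)·(I + t·N), where N is the 2×2 nilpotent shift.
  For a 1×1 block at λ = -2: exp(t · [-2]) = [e^(-2t)].

After assembling e^{tJ} and conjugating by P, we get:

e^{tA} =
  [2*t*exp(-2*t) + exp(-2*t), 4*t*exp(-2*t), 0]
  [-t*exp(-2*t), -2*t*exp(-2*t) + exp(-2*t), 0]
  [-2*t*exp(-2*t), -4*t*exp(-2*t), exp(-2*t)]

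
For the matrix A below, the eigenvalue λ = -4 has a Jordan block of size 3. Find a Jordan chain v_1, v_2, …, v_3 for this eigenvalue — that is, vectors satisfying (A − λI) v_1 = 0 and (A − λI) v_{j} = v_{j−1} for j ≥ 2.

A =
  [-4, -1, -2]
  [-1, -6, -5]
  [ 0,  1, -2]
A Jordan chain for λ = -4 of length 3:
v_1 = (1, 2, -1)ᵀ
v_2 = (0, -1, 0)ᵀ
v_3 = (1, 0, 0)ᵀ

Let N = A − (-4)·I. We want v_3 with N^3 v_3 = 0 but N^2 v_3 ≠ 0; then v_{j-1} := N · v_j for j = 3, …, 2.

Pick v_3 = (1, 0, 0)ᵀ.
Then v_2 = N · v_3 = (0, -1, 0)ᵀ.
Then v_1 = N · v_2 = (1, 2, -1)ᵀ.

Sanity check: (A − (-4)·I) v_1 = (0, 0, 0)ᵀ = 0. ✓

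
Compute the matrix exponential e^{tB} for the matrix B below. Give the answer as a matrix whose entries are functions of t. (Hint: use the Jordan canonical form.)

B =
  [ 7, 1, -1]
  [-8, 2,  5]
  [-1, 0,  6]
e^{tB} =
  [-3*t^2*exp(5*t)/2 + 2*t*exp(5*t) + exp(5*t), -t^2*exp(5*t)/2 + t*exp(5*t), t^2*exp(5*t) - t*exp(5*t)]
  [3*t^2*exp(5*t)/2 - 8*t*exp(5*t), t^2*exp(5*t)/2 - 3*t*exp(5*t) + exp(5*t), -t^2*exp(5*t) + 5*t*exp(5*t)]
  [-3*t^2*exp(5*t)/2 - t*exp(5*t), -t^2*exp(5*t)/2, t^2*exp(5*t) + t*exp(5*t) + exp(5*t)]

Strategy: write B = P · J · P⁻¹ where J is a Jordan canonical form, so e^{tB} = P · e^{tJ} · P⁻¹, and e^{tJ} can be computed block-by-block.

B has Jordan form
J =
  [5, 1, 0]
  [0, 5, 1]
  [0, 0, 5]
(up to reordering of blocks).

Per-block formulas:
  For a 3×3 Jordan block J_3(5): exp(t · J_3(5)) = e^(5t)·(I + t·N + (t^2/2)·N^2), where N is the 3×3 nilpotent shift.

After assembling e^{tJ} and conjugating by P, we get:

e^{tB} =
  [-3*t^2*exp(5*t)/2 + 2*t*exp(5*t) + exp(5*t), -t^2*exp(5*t)/2 + t*exp(5*t), t^2*exp(5*t) - t*exp(5*t)]
  [3*t^2*exp(5*t)/2 - 8*t*exp(5*t), t^2*exp(5*t)/2 - 3*t*exp(5*t) + exp(5*t), -t^2*exp(5*t) + 5*t*exp(5*t)]
  [-3*t^2*exp(5*t)/2 - t*exp(5*t), -t^2*exp(5*t)/2, t^2*exp(5*t) + t*exp(5*t) + exp(5*t)]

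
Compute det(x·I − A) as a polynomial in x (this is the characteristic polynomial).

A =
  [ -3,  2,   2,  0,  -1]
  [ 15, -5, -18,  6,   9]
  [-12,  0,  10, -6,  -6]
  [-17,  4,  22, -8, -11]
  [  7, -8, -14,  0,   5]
x^5 + x^4 - 14*x^3 - 28*x^2 + 8*x + 32

Expanding det(x·I − A) (e.g. by cofactor expansion or by noting that A is similar to its Jordan form J, which has the same characteristic polynomial as A) gives
  χ_A(x) = x^5 + x^4 - 14*x^3 - 28*x^2 + 8*x + 32
which factors as (x - 4)*(x - 1)*(x + 2)^3. The eigenvalues (with algebraic multiplicities) are λ = -2 with multiplicity 3, λ = 1 with multiplicity 1, λ = 4 with multiplicity 1.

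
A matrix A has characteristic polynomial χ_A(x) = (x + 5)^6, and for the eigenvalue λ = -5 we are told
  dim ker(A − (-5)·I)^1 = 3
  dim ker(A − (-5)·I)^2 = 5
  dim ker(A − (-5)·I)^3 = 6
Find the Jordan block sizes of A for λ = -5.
Block sizes for λ = -5: [3, 2, 1]

From the dimensions of kernels of powers, the number of Jordan blocks of size at least j is d_j − d_{j−1} where d_j = dim ker(N^j) (with d_0 = 0). Computing the differences gives [3, 2, 1].
The number of blocks of size exactly k is (#blocks of size ≥ k) − (#blocks of size ≥ k + 1), so the partition is: 1 block(s) of size 1, 1 block(s) of size 2, 1 block(s) of size 3.
In nonincreasing order the block sizes are [3, 2, 1].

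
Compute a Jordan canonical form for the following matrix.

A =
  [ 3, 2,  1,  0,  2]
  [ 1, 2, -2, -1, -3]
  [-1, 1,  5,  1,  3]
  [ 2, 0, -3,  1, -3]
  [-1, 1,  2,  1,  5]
J_3(3) ⊕ J_1(3) ⊕ J_1(4)

The characteristic polynomial is
  det(x·I − A) = x^5 - 16*x^4 + 102*x^3 - 324*x^2 + 513*x - 324 = (x - 4)*(x - 3)^4

Eigenvalues and multiplicities (the geometric multiplicity of λ is n − rank(A − λI), which equals the number of Jordan blocks for λ):
  λ = 3: algebraic multiplicity = 4, geometric multiplicity = 2
  λ = 4: algebraic multiplicity = 1, geometric multiplicity = 1

Determining the block sizes for each eigenvalue:
  λ = 3: with am = 4 and gm = 2, the partition is not yet determined (e.g. several partitions of 4 into 2 parts exist). Let N = A − (3)·I. Computing rank(N^1) = 3, rank(N^2) = 2, rank(N^3) = 1; the number of blocks of size ≥ j is rank(N^{j−1}) − rank(N^j), giving [2, 1, 1]. So we have 1 block(s) of size 3, 1 block(s) of size 1 → block sizes [3, 1]
  λ = 4: one block (gm = 1), so the single block has size am = 1 → block sizes [1]

Assembling the blocks gives a Jordan form
J =
  [3, 1, 0, 0, 0]
  [0, 3, 1, 0, 0]
  [0, 0, 3, 0, 0]
  [0, 0, 0, 3, 0]
  [0, 0, 0, 0, 4]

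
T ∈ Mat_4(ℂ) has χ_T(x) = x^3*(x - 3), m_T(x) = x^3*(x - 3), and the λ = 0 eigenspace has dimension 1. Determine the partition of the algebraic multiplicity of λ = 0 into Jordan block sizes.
Block sizes for λ = 0: [3]

Step 1 — from the characteristic polynomial, algebraic multiplicity of λ = 0 is 3. From dim ker(T − (0)·I) = 1, there are exactly 1 Jordan blocks for λ = 0.
Step 2 — from the minimal polynomial, the factor (x − 0)^3 tells us the largest block for λ = 0 has size 3.
Step 3 — with total size 3, 1 blocks, and largest block 3, the block sizes (in nonincreasing order) are [3].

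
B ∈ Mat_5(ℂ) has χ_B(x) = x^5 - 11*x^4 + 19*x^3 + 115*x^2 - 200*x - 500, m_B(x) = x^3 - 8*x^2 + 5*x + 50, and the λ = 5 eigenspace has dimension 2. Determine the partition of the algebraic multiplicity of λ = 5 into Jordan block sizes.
Block sizes for λ = 5: [2, 1]

Step 1 — from the characteristic polynomial, algebraic multiplicity of λ = 5 is 3. From dim ker(B − (5)·I) = 2, there are exactly 2 Jordan blocks for λ = 5.
Step 2 — from the minimal polynomial, the factor (x − 5)^2 tells us the largest block for λ = 5 has size 2.
Step 3 — with total size 3, 2 blocks, and largest block 2, the block sizes (in nonincreasing order) are [2, 1].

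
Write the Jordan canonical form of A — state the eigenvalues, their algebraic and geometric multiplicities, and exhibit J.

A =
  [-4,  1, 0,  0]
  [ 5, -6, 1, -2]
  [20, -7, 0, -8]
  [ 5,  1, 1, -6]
J_3(-4) ⊕ J_1(-4)

The characteristic polynomial is
  det(x·I − A) = x^4 + 16*x^3 + 96*x^2 + 256*x + 256 = (x + 4)^4

Eigenvalues and multiplicities (the geometric multiplicity of λ is n − rank(A − λI), which equals the number of Jordan blocks for λ):
  λ = -4: algebraic multiplicity = 4, geometric multiplicity = 2

Determining the block sizes for each eigenvalue:
  λ = -4: with am = 4 and gm = 2, the partition is not yet determined (e.g. several partitions of 4 into 2 parts exist). Let N = A − (-4)·I. Computing rank(N^1) = 2, rank(N^2) = 1, rank(N^3) = 0; the number of blocks of size ≥ j is rank(N^{j−1}) − rank(N^j), giving [2, 1, 1]. So we have 1 block(s) of size 3, 1 block(s) of size 1 → block sizes [3, 1]

Assembling the blocks gives a Jordan form
J =
  [-4,  1,  0,  0]
  [ 0, -4,  1,  0]
  [ 0,  0, -4,  0]
  [ 0,  0,  0, -4]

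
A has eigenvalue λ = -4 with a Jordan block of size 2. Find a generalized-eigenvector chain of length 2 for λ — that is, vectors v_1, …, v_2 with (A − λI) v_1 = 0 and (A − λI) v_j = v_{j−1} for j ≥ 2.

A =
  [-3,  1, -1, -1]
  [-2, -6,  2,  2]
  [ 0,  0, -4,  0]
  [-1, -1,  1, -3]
A Jordan chain for λ = -4 of length 2:
v_1 = (1, -2, 0, -1)ᵀ
v_2 = (1, 0, 0, 0)ᵀ

Let N = A − (-4)·I. We want v_2 with N^2 v_2 = 0 but N^1 v_2 ≠ 0; then v_{j-1} := N · v_j for j = 2, …, 2.

Pick v_2 = (1, 0, 0, 0)ᵀ.
Then v_1 = N · v_2 = (1, -2, 0, -1)ᵀ.

Sanity check: (A − (-4)·I) v_1 = (0, 0, 0, 0)ᵀ = 0. ✓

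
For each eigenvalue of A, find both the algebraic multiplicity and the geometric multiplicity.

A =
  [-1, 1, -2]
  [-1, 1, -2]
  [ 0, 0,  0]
λ = 0: alg = 3, geom = 2

Step 1 — factor the characteristic polynomial to read off the algebraic multiplicities:
  χ_A(x) = x^3

Step 2 — compute geometric multiplicities via the rank-nullity identity g(λ) = n − rank(A − λI):
  rank(A − (0)·I) = 1, so dim ker(A − (0)·I) = n − 1 = 2

Summary:
  λ = 0: algebraic multiplicity = 3, geometric multiplicity = 2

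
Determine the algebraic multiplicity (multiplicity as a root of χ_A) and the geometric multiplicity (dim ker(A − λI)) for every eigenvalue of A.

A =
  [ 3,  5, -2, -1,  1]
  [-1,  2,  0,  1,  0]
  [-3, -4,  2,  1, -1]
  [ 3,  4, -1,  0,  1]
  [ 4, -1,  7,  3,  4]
λ = 1: alg = 3, geom = 1; λ = 4: alg = 2, geom = 1

Step 1 — factor the characteristic polynomial to read off the algebraic multiplicities:
  χ_A(x) = (x - 4)^2*(x - 1)^3

Step 2 — compute geometric multiplicities via the rank-nullity identity g(λ) = n − rank(A − λI):
  rank(A − (1)·I) = 4, so dim ker(A − (1)·I) = n − 4 = 1
  rank(A − (4)·I) = 4, so dim ker(A − (4)·I) = n − 4 = 1

Summary:
  λ = 1: algebraic multiplicity = 3, geometric multiplicity = 1
  λ = 4: algebraic multiplicity = 2, geometric multiplicity = 1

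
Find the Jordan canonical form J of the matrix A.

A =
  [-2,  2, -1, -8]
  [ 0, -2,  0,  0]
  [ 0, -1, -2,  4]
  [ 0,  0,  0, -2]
J_3(-2) ⊕ J_1(-2)

The characteristic polynomial is
  det(x·I − A) = x^4 + 8*x^3 + 24*x^2 + 32*x + 16 = (x + 2)^4

Eigenvalues and multiplicities (the geometric multiplicity of λ is n − rank(A − λI), which equals the number of Jordan blocks for λ):
  λ = -2: algebraic multiplicity = 4, geometric multiplicity = 2

Determining the block sizes for each eigenvalue:
  λ = -2: with am = 4 and gm = 2, the partition is not yet determined (e.g. several partitions of 4 into 2 parts exist). Let N = A − (-2)·I. Computing rank(N^1) = 2, rank(N^2) = 1, rank(N^3) = 0; the number of blocks of size ≥ j is rank(N^{j−1}) − rank(N^j), giving [2, 1, 1]. So we have 1 block(s) of size 3, 1 block(s) of size 1 → block sizes [3, 1]

Assembling the blocks gives a Jordan form
J =
  [-2,  1,  0,  0]
  [ 0, -2,  1,  0]
  [ 0,  0, -2,  0]
  [ 0,  0,  0, -2]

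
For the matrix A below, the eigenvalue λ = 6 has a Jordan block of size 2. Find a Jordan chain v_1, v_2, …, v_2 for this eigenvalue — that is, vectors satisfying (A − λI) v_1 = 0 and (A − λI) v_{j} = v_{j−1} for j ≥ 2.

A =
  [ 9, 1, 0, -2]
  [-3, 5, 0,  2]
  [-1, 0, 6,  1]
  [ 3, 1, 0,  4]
A Jordan chain for λ = 6 of length 2:
v_1 = (3, -3, -1, 3)ᵀ
v_2 = (1, 0, 0, 0)ᵀ

Let N = A − (6)·I. We want v_2 with N^2 v_2 = 0 but N^1 v_2 ≠ 0; then v_{j-1} := N · v_j for j = 2, …, 2.

Pick v_2 = (1, 0, 0, 0)ᵀ.
Then v_1 = N · v_2 = (3, -3, -1, 3)ᵀ.

Sanity check: (A − (6)·I) v_1 = (0, 0, 0, 0)ᵀ = 0. ✓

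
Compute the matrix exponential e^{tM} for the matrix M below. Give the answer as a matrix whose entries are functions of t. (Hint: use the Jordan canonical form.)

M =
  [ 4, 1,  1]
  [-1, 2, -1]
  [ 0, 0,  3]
e^{tM} =
  [t*exp(3*t) + exp(3*t), t*exp(3*t), t*exp(3*t)]
  [-t*exp(3*t), -t*exp(3*t) + exp(3*t), -t*exp(3*t)]
  [0, 0, exp(3*t)]

Strategy: write M = P · J · P⁻¹ where J is a Jordan canonical form, so e^{tM} = P · e^{tJ} · P⁻¹, and e^{tJ} can be computed block-by-block.

M has Jordan form
J =
  [3, 1, 0]
  [0, 3, 0]
  [0, 0, 3]
(up to reordering of blocks).

Per-block formulas:
  For a 2×2 Jordan block J_2(3): exp(t · J_2(3)) = e^(3t)·(I + t·N), where N is the 2×2 nilpotent shift.
  For a 1×1 block at λ = 3: exp(t · [3]) = [e^(3t)].

After assembling e^{tJ} and conjugating by P, we get:

e^{tM} =
  [t*exp(3*t) + exp(3*t), t*exp(3*t), t*exp(3*t)]
  [-t*exp(3*t), -t*exp(3*t) + exp(3*t), -t*exp(3*t)]
  [0, 0, exp(3*t)]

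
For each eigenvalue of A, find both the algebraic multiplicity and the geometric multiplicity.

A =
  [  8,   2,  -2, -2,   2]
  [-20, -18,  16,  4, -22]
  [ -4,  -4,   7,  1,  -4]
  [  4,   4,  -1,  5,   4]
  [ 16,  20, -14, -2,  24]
λ = 4: alg = 2, geom = 2; λ = 6: alg = 3, geom = 2

Step 1 — factor the characteristic polynomial to read off the algebraic multiplicities:
  χ_A(x) = (x - 6)^3*(x - 4)^2

Step 2 — compute geometric multiplicities via the rank-nullity identity g(λ) = n − rank(A − λI):
  rank(A − (4)·I) = 3, so dim ker(A − (4)·I) = n − 3 = 2
  rank(A − (6)·I) = 3, so dim ker(A − (6)·I) = n − 3 = 2

Summary:
  λ = 4: algebraic multiplicity = 2, geometric multiplicity = 2
  λ = 6: algebraic multiplicity = 3, geometric multiplicity = 2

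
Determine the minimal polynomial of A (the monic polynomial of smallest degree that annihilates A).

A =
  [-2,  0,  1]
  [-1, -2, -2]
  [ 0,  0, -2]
x^3 + 6*x^2 + 12*x + 8

The characteristic polynomial is χ_A(x) = (x + 2)^3, so the eigenvalues are known. The minimal polynomial is
  m_A(x) = Π_λ (x − λ)^{k_λ}
where k_λ is the size of the *largest* Jordan block for λ (equivalently, the smallest k with (A − λI)^k v = 0 for every generalised eigenvector v of λ).

  λ = -2: largest Jordan block has size 3, contributing (x + 2)^3

So m_A(x) = (x + 2)^3 = x^3 + 6*x^2 + 12*x + 8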